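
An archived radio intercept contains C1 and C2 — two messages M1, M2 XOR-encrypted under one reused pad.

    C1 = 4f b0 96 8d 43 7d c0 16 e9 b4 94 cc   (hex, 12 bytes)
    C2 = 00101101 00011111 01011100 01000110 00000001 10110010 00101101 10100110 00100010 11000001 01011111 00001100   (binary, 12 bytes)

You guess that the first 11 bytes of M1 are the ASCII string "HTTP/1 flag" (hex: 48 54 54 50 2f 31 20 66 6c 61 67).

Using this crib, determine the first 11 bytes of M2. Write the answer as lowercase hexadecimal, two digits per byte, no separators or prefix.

First, C1 ⊕ C2 = (M1 ⊕ K) ⊕ (M2 ⊕ K) = M1 ⊕ M2, so the key drops out. Then M2 = (M1 ⊕ M2) ⊕ M1 over the first 11 bytes.
byte 0: (4f xor 2d) xor 48 = 62 xor 48 = 2a
byte 1: (b0 xor 1f) xor 54 = af xor 54 = fb
byte 2: (96 xor 5c) xor 54 = ca xor 54 = 9e
byte 3: (8d xor 46) xor 50 = cb xor 50 = 9b
byte 4: (43 xor 01) xor 2f = 42 xor 2f = 6d
byte 5: (7d xor b2) xor 31 = cf xor 31 = fe
byte 6: (c0 xor 2d) xor 20 = ed xor 20 = cd
byte 7: (16 xor a6) xor 66 = b0 xor 66 = d6
byte 8: (e9 xor 22) xor 6c = cb xor 6c = a7
byte 9: (b4 xor c1) xor 61 = 75 xor 61 = 14
byte 10: (94 xor 5f) xor 67 = cb xor 67 = ac

2afb9e9b6dfecdd6a714ac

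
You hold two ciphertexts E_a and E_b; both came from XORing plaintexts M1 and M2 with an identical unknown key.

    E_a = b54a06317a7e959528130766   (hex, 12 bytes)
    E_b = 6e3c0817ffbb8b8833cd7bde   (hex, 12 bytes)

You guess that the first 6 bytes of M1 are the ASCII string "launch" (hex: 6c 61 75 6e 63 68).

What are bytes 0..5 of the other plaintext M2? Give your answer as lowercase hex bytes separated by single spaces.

First, E_a ⊕ E_b = (M1 ⊕ K) ⊕ (M2 ⊕ K) = M1 ⊕ M2, so the key drops out. Then M2 = (M1 ⊕ M2) ⊕ M1 over the first 6 bytes.
byte 0: (b5 ⊕ 6e) ⊕ 6c = db ⊕ 6c = b7
byte 1: (4a ⊕ 3c) ⊕ 61 = 76 ⊕ 61 = 17
byte 2: (06 ⊕ 08) ⊕ 75 = 0e ⊕ 75 = 7b
byte 3: (31 ⊕ 17) ⊕ 6e = 26 ⊕ 6e = 48
byte 4: (7a ⊕ ff) ⊕ 63 = 85 ⊕ 63 = e6
byte 5: (7e ⊕ bb) ⊕ 68 = c5 ⊕ 68 = ad

b7 17 7b 48 e6 ad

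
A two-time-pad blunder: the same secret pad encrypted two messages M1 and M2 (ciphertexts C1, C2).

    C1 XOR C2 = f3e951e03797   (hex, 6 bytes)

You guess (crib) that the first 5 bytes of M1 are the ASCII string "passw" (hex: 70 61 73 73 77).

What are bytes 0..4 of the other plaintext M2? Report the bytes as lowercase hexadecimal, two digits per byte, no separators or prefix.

8388229340

Since C1 ⊕ C2 = M1 ⊕ M2, XORing with the guessed M1 bytes yields the corresponding M2 bytes: M2 = (C1 ⊕ C2) ⊕ M1.
243 ^ 112 = 131
233 ^  97 = 136
 81 ^ 115 =  34
224 ^ 115 = 147
 55 ^ 119 =  64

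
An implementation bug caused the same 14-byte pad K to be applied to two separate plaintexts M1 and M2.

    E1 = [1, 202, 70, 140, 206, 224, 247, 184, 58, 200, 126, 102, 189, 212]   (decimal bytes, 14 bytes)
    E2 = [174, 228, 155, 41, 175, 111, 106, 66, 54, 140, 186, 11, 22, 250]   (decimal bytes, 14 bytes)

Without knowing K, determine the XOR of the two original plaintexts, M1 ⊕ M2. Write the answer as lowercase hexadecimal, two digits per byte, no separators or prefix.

af2edda5618f9dfa0c44c46dab2e

E1 ⊕ E2 = (M1 ⊕ K) ⊕ (M2 ⊕ K) = M1 ⊕ M2 — the shared key cancels under XOR.
byte 0: 01 ^ ae = af
byte 1: ca ^ e4 = 2e
byte 2: 46 ^ 9b = dd
byte 3: 8c ^ 29 = a5
byte 4: ce ^ af = 61
byte 5: e0 ^ 6f = 8f
byte 6: f7 ^ 6a = 9d
byte 7: b8 ^ 42 = fa
byte 8: 3a ^ 36 = 0c
byte 9: c8 ^ 8c = 44
byte 10: 7e ^ ba = c4
byte 11: 66 ^ 0b = 6d
byte 12: bd ^ 16 = ab
byte 13: d4 ^ fa = 2e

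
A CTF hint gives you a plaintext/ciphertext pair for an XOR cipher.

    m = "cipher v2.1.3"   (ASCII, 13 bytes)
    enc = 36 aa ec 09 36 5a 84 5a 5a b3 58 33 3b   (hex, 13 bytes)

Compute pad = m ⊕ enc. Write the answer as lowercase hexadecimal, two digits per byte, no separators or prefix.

Since enc = m ⊕ pad, XORing both sides with m gives pad = m ⊕ enc.
63 ^ 36 = 55
69 ^ aa = c3
70 ^ ec = 9c
68 ^ 09 = 61
65 ^ 36 = 53
72 ^ 5a = 28
20 ^ 84 = a4
76 ^ 5a = 2c
32 ^ 5a = 68
2e ^ b3 = 9d
31 ^ 58 = 69
2e ^ 33 = 1d
33 ^ 3b = 08

55c39c615328a42c689d691d08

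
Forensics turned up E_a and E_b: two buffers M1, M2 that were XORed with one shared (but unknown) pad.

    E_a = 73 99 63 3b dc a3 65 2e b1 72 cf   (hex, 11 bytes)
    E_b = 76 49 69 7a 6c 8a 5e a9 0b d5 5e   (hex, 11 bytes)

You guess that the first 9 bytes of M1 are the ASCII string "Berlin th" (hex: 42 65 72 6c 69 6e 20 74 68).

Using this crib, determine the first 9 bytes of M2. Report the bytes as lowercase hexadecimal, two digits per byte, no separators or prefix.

First, E_a ⊕ E_b = (M1 ⊕ K) ⊕ (M2 ⊕ K) = M1 ⊕ M2, so the key drops out. Then M2 = (M1 ⊕ M2) ⊕ M1 over the first 9 bytes.
byte 0: (73 xor 76) xor 42 = 05 xor 42 = 47
byte 1: (99 xor 49) xor 65 = d0 xor 65 = b5
byte 2: (63 xor 69) xor 72 = 0a xor 72 = 78
byte 3: (3b xor 7a) xor 6c = 41 xor 6c = 2d
byte 4: (dc xor 6c) xor 69 = b0 xor 69 = d9
byte 5: (a3 xor 8a) xor 6e = 29 xor 6e = 47
byte 6: (65 xor 5e) xor 20 = 3b xor 20 = 1b
byte 7: (2e xor a9) xor 74 = 87 xor 74 = f3
byte 8: (b1 xor 0b) xor 68 = ba xor 68 = d2

47b5782dd9471bf3d2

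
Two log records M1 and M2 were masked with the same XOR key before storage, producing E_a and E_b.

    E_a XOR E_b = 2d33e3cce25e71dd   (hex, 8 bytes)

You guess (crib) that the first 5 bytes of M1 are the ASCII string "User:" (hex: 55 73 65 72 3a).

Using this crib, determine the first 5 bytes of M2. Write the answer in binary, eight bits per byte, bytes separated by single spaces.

Since E_a ⊕ E_b = M1 ⊕ M2, XORing with the guessed M1 bytes yields the corresponding M2 bytes: M2 = (E_a ⊕ E_b) ⊕ M1.
byte 0: 2d ⊕ 55 = 78
byte 1: 33 ⊕ 73 = 40
byte 2: e3 ⊕ 65 = 86
byte 3: cc ⊕ 72 = be
byte 4: e2 ⊕ 3a = d8

01111000 01000000 10000110 10111110 11011000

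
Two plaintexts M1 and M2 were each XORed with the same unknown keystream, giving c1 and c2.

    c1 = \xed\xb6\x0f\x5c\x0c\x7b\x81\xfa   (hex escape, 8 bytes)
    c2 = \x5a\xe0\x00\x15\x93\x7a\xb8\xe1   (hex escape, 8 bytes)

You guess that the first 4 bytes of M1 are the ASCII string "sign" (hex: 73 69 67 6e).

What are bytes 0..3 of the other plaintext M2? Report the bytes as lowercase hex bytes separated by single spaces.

c4 3f 68 27

First, c1 ⊕ c2 = (M1 ⊕ K) ⊕ (M2 ⊕ K) = M1 ⊕ M2, so the key drops out. Then M2 = (M1 ⊕ M2) ⊕ M1 over the first 4 bytes.
byte 0: (ed ⊕ 5a) ⊕ 73 = b7 ⊕ 73 = c4
byte 1: (b6 ⊕ e0) ⊕ 69 = 56 ⊕ 69 = 3f
byte 2: (0f ⊕ 00) ⊕ 67 = 0f ⊕ 67 = 68
byte 3: (5c ⊕ 15) ⊕ 6e = 49 ⊕ 6e = 27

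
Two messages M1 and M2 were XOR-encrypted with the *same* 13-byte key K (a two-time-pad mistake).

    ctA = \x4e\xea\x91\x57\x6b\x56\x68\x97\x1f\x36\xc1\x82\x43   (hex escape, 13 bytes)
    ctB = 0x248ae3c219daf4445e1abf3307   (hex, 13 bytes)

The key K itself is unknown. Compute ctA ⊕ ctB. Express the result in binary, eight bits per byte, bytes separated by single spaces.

01101010 01100000 01110010 10010101 01110010 10001100 10011100 11010011 01000001 00101100 01111110 10110001 01000100

ctA ⊕ ctB = (M1 ⊕ K) ⊕ (M2 ⊕ K) = M1 ⊕ M2 — the shared key cancels under XOR.
byte 0:  78 xor  36 = 106
byte 1: 234 xor 138 =  96
byte 2: 145 xor 227 = 114
byte 3:  87 xor 194 = 149
byte 4: 107 xor  25 = 114
byte 5:  86 xor 218 = 140
byte 6: 104 xor 244 = 156
byte 7: 151 xor  68 = 211
byte 8:  31 xor  94 =  65
byte 9:  54 xor  26 =  44
byte 10: 193 xor 191 = 126
byte 11: 130 xor  51 = 177
byte 12:  67 xor   7 =  68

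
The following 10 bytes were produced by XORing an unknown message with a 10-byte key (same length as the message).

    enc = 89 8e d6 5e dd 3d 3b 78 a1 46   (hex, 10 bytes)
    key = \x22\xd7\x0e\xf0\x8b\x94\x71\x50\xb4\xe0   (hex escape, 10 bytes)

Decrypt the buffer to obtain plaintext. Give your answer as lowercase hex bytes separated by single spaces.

XOR is its own inverse, so applying the key byte-wise gives the result directly.
byte 0: 137 ^  34 = 171
byte 1: 142 ^ 215 =  89
byte 2: 214 ^  14 = 216
byte 3:  94 ^ 240 = 174
byte 4: 221 ^ 139 =  86
byte 5:  61 ^ 148 = 169
byte 6:  59 ^ 113 =  74
byte 7: 120 ^  80 =  40
byte 8: 161 ^ 180 =  21
byte 9:  70 ^ 224 = 166

ab 59 d8 ae 56 a9 4a 28 15 a6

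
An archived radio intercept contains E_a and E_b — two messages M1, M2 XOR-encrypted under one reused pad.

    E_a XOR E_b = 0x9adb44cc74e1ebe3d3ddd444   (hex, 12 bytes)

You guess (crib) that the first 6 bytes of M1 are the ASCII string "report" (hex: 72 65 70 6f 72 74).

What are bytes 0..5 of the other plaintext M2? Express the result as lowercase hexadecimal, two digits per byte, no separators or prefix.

e8be34a30695

Since E_a ⊕ E_b = M1 ⊕ M2, XORing with the guessed M1 bytes yields the corresponding M2 bytes: M2 = (E_a ⊕ E_b) ⊕ M1.
byte 0: 10011010 xor 01110010 = 11101000
byte 1: 11011011 xor 01100101 = 10111110
byte 2: 01000100 xor 01110000 = 00110100
byte 3: 11001100 xor 01101111 = 10100011
byte 4: 01110100 xor 01110010 = 00000110
byte 5: 11100001 xor 01110100 = 10010101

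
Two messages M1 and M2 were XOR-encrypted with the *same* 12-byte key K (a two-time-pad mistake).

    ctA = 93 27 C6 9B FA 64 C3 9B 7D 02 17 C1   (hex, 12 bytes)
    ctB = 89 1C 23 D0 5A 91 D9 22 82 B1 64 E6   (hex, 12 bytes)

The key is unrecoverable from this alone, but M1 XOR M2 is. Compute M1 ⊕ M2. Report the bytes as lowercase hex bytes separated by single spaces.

1a 3b e5 4b a0 f5 1a b9 ff b3 73 27

ctA ⊕ ctB = (M1 ⊕ K) ⊕ (M2 ⊕ K) = M1 ⊕ M2 — the shared key cancels under XOR.
93 xor 89 = 1a
27 xor 1c = 3b
c6 xor 23 = e5
9b xor d0 = 4b
fa xor 5a = a0
64 xor 91 = f5
c3 xor d9 = 1a
9b xor 22 = b9
7d xor 82 = ff
02 xor b1 = b3
17 xor 64 = 73
c1 xor e6 = 27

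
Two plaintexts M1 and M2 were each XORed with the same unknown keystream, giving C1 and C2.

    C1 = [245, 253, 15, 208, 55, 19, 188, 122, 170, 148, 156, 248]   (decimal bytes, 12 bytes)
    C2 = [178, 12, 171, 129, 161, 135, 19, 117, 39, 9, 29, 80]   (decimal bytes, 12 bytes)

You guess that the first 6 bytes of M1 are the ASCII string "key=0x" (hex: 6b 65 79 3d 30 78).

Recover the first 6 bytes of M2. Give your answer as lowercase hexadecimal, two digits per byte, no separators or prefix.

2c94dd6ca6ec

First, C1 ⊕ C2 = (M1 ⊕ K) ⊕ (M2 ⊕ K) = M1 ⊕ M2, so the key drops out. Then M2 = (M1 ⊕ M2) ⊕ M1 over the first 6 bytes.
byte 0: (f5 ⊕ b2) ⊕ 6b = 47 ⊕ 6b = 2c
byte 1: (fd ⊕ 0c) ⊕ 65 = f1 ⊕ 65 = 94
byte 2: (0f ⊕ ab) ⊕ 79 = a4 ⊕ 79 = dd
byte 3: (d0 ⊕ 81) ⊕ 3d = 51 ⊕ 3d = 6c
byte 4: (37 ⊕ a1) ⊕ 30 = 96 ⊕ 30 = a6
byte 5: (13 ⊕ 87) ⊕ 78 = 94 ⊕ 78 = ec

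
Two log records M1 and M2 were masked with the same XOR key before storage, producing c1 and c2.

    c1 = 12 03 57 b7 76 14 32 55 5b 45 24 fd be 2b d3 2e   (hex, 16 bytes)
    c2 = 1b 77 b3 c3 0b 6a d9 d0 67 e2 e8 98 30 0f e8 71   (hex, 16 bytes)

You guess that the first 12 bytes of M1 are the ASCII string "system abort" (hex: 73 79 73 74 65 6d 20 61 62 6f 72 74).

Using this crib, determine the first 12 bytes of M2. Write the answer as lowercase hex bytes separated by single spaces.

7a 0d 97 00 18 13 cb e4 5e c8 be 11

First, c1 ⊕ c2 = (M1 ⊕ K) ⊕ (M2 ⊕ K) = M1 ⊕ M2, so the key drops out. Then M2 = (M1 ⊕ M2) ⊕ M1 over the first 12 bytes.
byte 0: (12 ^ 1b) ^ 73 = 09 ^ 73 = 7a
byte 1: (03 ^ 77) ^ 79 = 74 ^ 79 = 0d
byte 2: (57 ^ b3) ^ 73 = e4 ^ 73 = 97
byte 3: (b7 ^ c3) ^ 74 = 74 ^ 74 = 00
byte 4: (76 ^ 0b) ^ 65 = 7d ^ 65 = 18
byte 5: (14 ^ 6a) ^ 6d = 7e ^ 6d = 13
byte 6: (32 ^ d9) ^ 20 = eb ^ 20 = cb
byte 7: (55 ^ d0) ^ 61 = 85 ^ 61 = e4
byte 8: (5b ^ 67) ^ 62 = 3c ^ 62 = 5e
byte 9: (45 ^ e2) ^ 6f = a7 ^ 6f = c8
byte 10: (24 ^ e8) ^ 72 = cc ^ 72 = be
byte 11: (fd ^ 98) ^ 74 = 65 ^ 74 = 11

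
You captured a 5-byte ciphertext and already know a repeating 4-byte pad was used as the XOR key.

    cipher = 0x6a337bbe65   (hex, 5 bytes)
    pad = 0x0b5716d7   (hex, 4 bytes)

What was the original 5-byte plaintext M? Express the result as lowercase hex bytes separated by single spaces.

The 4-byte key repeats, so the effective keystream is 0b 57 16 d7 0b.
byte 0: 106 xor  11 =  97
byte 1:  51 xor  87 = 100
byte 2: 123 xor  22 = 109
byte 3: 190 xor 215 = 105
byte 4: 101 xor  11 = 110

61 64 6d 69 6e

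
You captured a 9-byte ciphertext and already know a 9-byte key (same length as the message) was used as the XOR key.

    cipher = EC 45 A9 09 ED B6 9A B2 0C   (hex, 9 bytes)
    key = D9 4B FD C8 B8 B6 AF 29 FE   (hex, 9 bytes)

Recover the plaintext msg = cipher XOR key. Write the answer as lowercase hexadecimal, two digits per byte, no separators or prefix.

byte 0: ec XOR d9 = 35
byte 1: 45 XOR 4b = 0e
byte 2: a9 XOR fd = 54
byte 3: 09 XOR c8 = c1
byte 4: ed XOR b8 = 55
byte 5: b6 XOR b6 = 00
byte 6: 9a XOR af = 35
byte 7: b2 XOR 29 = 9b
byte 8: 0c XOR fe = f2

350e54c15500359bf2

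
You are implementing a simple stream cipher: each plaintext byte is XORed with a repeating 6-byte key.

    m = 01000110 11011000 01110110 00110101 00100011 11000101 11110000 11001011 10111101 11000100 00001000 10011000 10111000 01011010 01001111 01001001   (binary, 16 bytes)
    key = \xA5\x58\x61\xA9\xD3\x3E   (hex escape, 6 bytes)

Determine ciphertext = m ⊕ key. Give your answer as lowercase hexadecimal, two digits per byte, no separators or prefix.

e380179cf0fb5593dc6ddba61d022ee0

The 6-byte key repeats, so the effective keystream is a5 58 61 a9 d3 3e a5 58 61 a9 d3 3e a5 58 61 a9.
byte 0: 46 XOR a5 = e3
byte 1: d8 XOR 58 = 80
byte 2: 76 XOR 61 = 17
byte 3: 35 XOR a9 = 9c
byte 4: 23 XOR d3 = f0
byte 5: c5 XOR 3e = fb
byte 6: f0 XOR a5 = 55
byte 7: cb XOR 58 = 93
byte 8: bd XOR 61 = dc
byte 9: c4 XOR a9 = 6d
byte 10: 08 XOR d3 = db
byte 11: 98 XOR 3e = a6
byte 12: b8 XOR a5 = 1d
byte 13: 5a XOR 58 = 02
byte 14: 4f XOR 61 = 2e
byte 15: 49 XOR a9 = e0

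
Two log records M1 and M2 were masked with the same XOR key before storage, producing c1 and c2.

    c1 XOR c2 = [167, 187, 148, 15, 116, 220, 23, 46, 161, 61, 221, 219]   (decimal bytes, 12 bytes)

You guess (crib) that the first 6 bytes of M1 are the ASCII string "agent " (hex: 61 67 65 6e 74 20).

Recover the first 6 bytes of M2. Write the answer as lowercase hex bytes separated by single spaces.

c6 dc f1 61 00 fc

Since c1 ⊕ c2 = M1 ⊕ M2, XORing with the guessed M1 bytes yields the corresponding M2 bytes: M2 = (c1 ⊕ c2) ⊕ M1.
10100111 ⊕ 01100001 = 11000110
10111011 ⊕ 01100111 = 11011100
10010100 ⊕ 01100101 = 11110001
00001111 ⊕ 01101110 = 01100001
01110100 ⊕ 01110100 = 00000000
11011100 ⊕ 00100000 = 11111100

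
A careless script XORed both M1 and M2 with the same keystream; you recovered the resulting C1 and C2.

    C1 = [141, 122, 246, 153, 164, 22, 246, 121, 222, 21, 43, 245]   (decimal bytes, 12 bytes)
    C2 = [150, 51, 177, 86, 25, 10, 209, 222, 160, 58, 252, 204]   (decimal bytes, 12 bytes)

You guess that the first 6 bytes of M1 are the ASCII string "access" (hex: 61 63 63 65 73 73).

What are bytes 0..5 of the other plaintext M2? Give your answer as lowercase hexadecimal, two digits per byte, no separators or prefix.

7a2a24aace6f

First, C1 ⊕ C2 = (M1 ⊕ K) ⊕ (M2 ⊕ K) = M1 ⊕ M2, so the key drops out. Then M2 = (M1 ⊕ M2) ⊕ M1 over the first 6 bytes.
byte 0: (8d ^ 96) ^ 61 = 1b ^ 61 = 7a
byte 1: (7a ^ 33) ^ 63 = 49 ^ 63 = 2a
byte 2: (f6 ^ b1) ^ 63 = 47 ^ 63 = 24
byte 3: (99 ^ 56) ^ 65 = cf ^ 65 = aa
byte 4: (a4 ^ 19) ^ 73 = bd ^ 73 = ce
byte 5: (16 ^ 0a) ^ 73 = 1c ^ 73 = 6f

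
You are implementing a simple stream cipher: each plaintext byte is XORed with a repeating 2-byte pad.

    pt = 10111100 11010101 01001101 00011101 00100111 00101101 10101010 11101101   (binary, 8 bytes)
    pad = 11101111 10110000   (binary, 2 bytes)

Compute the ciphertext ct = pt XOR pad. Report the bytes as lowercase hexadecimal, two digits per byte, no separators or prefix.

The 2-byte key repeats, so the effective keystream is ef b0 ef b0 ef b0 ef b0.
byte 0: bc XOR ef = 53
byte 1: d5 XOR b0 = 65
byte 2: 4d XOR ef = a2
byte 3: 1d XOR b0 = ad
byte 4: 27 XOR ef = c8
byte 5: 2d XOR b0 = 9d
byte 6: aa XOR ef = 45
byte 7: ed XOR b0 = 5d

5365a2adc89d455d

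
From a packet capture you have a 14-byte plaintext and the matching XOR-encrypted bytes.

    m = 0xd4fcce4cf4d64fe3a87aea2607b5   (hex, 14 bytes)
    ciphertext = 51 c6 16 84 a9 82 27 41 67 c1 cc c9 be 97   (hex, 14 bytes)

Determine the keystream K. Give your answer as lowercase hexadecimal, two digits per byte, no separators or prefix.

Since ciphertext = m ⊕ K, XORing both sides with m gives K = m ⊕ ciphertext.
d4 ^ 51 = 85
fc ^ c6 = 3a
ce ^ 16 = d8
4c ^ 84 = c8
f4 ^ a9 = 5d
d6 ^ 82 = 54
4f ^ 27 = 68
e3 ^ 41 = a2
a8 ^ 67 = cf
7a ^ c1 = bb
ea ^ cc = 26
26 ^ c9 = ef
07 ^ be = b9
b5 ^ 97 = 22

853ad8c85d5468a2cfbb26efb922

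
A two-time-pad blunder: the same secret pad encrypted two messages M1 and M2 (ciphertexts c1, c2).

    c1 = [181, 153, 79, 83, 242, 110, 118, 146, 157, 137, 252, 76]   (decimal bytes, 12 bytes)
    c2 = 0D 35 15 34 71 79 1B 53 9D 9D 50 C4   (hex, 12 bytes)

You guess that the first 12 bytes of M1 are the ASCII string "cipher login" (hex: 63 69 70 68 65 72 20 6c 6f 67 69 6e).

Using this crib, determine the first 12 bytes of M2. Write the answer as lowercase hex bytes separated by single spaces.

db c5 2a 0f e6 65 4d ad 6f 73 c5 e6

First, c1 ⊕ c2 = (M1 ⊕ K) ⊕ (M2 ⊕ K) = M1 ⊕ M2, so the key drops out. Then M2 = (M1 ⊕ M2) ⊕ M1 over the first 12 bytes.
byte 0: (b5 xor 0d) xor 63 = b8 xor 63 = db
byte 1: (99 xor 35) xor 69 = ac xor 69 = c5
byte 2: (4f xor 15) xor 70 = 5a xor 70 = 2a
byte 3: (53 xor 34) xor 68 = 67 xor 68 = 0f
byte 4: (f2 xor 71) xor 65 = 83 xor 65 = e6
byte 5: (6e xor 79) xor 72 = 17 xor 72 = 65
byte 6: (76 xor 1b) xor 20 = 6d xor 20 = 4d
byte 7: (92 xor 53) xor 6c = c1 xor 6c = ad
byte 8: (9d xor 9d) xor 6f = 00 xor 6f = 6f
byte 9: (89 xor 9d) xor 67 = 14 xor 67 = 73
byte 10: (fc xor 50) xor 69 = ac xor 69 = c5
byte 11: (4c xor c4) xor 6e = 88 xor 6e = e6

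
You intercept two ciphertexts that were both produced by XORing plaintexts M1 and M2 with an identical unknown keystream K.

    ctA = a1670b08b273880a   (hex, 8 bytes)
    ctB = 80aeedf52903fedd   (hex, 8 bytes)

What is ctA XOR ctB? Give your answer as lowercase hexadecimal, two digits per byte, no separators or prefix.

21c9e6fd9b7076d7

ctA ⊕ ctB = (M1 ⊕ K) ⊕ (M2 ⊕ K) = M1 ⊕ M2 — the shared key cancels under XOR.
a1 ^ 80 = 21
67 ^ ae = c9
0b ^ ed = e6
08 ^ f5 = fd
b2 ^ 29 = 9b
73 ^ 03 = 70
88 ^ fe = 76
0a ^ dd = d7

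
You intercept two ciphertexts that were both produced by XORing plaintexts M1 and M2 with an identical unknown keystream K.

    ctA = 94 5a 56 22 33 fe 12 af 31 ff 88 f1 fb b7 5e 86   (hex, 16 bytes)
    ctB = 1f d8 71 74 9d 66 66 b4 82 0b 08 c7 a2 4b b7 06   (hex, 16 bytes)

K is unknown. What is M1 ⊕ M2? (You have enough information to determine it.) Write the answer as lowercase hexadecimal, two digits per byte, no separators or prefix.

ctA ⊕ ctB = (M1 ⊕ K) ⊕ (M2 ⊕ K) = M1 ⊕ M2 — the shared key cancels under XOR.
10010100 xor 00011111 = 10001011
01011010 xor 11011000 = 10000010
01010110 xor 01110001 = 00100111
00100010 xor 01110100 = 01010110
00110011 xor 10011101 = 10101110
11111110 xor 01100110 = 10011000
00010010 xor 01100110 = 01110100
10101111 xor 10110100 = 00011011
00110001 xor 10000010 = 10110011
11111111 xor 00001011 = 11110100
10001000 xor 00001000 = 10000000
11110001 xor 11000111 = 00110110
11111011 xor 10100010 = 01011001
10110111 xor 01001011 = 11111100
01011110 xor 10110111 = 11101001
10000110 xor 00000110 = 10000000

8b822756ae98741bb3f4803659fce980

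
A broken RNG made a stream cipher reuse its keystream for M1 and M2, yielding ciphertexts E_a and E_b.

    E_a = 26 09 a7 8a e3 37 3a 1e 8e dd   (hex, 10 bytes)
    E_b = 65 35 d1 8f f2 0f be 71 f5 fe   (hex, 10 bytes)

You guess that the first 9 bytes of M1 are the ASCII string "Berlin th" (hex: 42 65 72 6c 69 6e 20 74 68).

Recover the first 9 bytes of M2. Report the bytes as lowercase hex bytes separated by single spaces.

First, E_a ⊕ E_b = (M1 ⊕ K) ⊕ (M2 ⊕ K) = M1 ⊕ M2, so the key drops out. Then M2 = (M1 ⊕ M2) ⊕ M1 over the first 9 bytes.
byte 0: (26 xor 65) xor 42 = 43 xor 42 = 01
byte 1: (09 xor 35) xor 65 = 3c xor 65 = 59
byte 2: (a7 xor d1) xor 72 = 76 xor 72 = 04
byte 3: (8a xor 8f) xor 6c = 05 xor 6c = 69
byte 4: (e3 xor f2) xor 69 = 11 xor 69 = 78
byte 5: (37 xor 0f) xor 6e = 38 xor 6e = 56
byte 6: (3a xor be) xor 20 = 84 xor 20 = a4
byte 7: (1e xor 71) xor 74 = 6f xor 74 = 1b
byte 8: (8e xor f5) xor 68 = 7b xor 68 = 13

01 59 04 69 78 56 a4 1b 13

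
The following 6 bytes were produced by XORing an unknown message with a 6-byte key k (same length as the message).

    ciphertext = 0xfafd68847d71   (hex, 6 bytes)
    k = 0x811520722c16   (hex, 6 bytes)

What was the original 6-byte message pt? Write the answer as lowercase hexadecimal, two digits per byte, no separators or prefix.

XOR is its own inverse, so applying the key byte-wise gives the result directly.
fa xor 81 = 7b
fd xor 15 = e8
68 xor 20 = 48
84 xor 72 = f6
7d xor 2c = 51
71 xor 16 = 67

7be848f65167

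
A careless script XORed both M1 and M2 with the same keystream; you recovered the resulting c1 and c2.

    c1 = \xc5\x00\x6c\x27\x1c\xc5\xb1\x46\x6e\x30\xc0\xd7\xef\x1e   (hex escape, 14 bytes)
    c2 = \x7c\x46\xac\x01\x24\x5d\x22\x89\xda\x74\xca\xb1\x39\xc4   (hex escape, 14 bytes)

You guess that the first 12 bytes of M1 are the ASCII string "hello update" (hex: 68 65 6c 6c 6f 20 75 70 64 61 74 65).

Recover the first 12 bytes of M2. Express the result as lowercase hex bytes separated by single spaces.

First, c1 ⊕ c2 = (M1 ⊕ K) ⊕ (M2 ⊕ K) = M1 ⊕ M2, so the key drops out. Then M2 = (M1 ⊕ M2) ⊕ M1 over the first 12 bytes.
byte 0: (c5 xor 7c) xor 68 = b9 xor 68 = d1
byte 1: (00 xor 46) xor 65 = 46 xor 65 = 23
byte 2: (6c xor ac) xor 6c = c0 xor 6c = ac
byte 3: (27 xor 01) xor 6c = 26 xor 6c = 4a
byte 4: (1c xor 24) xor 6f = 38 xor 6f = 57
byte 5: (c5 xor 5d) xor 20 = 98 xor 20 = b8
byte 6: (b1 xor 22) xor 75 = 93 xor 75 = e6
byte 7: (46 xor 89) xor 70 = cf xor 70 = bf
byte 8: (6e xor da) xor 64 = b4 xor 64 = d0
byte 9: (30 xor 74) xor 61 = 44 xor 61 = 25
byte 10: (c0 xor ca) xor 74 = 0a xor 74 = 7e
byte 11: (d7 xor b1) xor 65 = 66 xor 65 = 03

d1 23 ac 4a 57 b8 e6 bf d0 25 7e 03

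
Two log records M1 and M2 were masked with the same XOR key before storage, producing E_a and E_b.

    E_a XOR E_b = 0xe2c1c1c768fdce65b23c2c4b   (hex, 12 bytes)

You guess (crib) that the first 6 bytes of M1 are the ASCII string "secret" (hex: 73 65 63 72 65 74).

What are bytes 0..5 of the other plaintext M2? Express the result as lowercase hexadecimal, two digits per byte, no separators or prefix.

91a4a2b50d89

Since E_a ⊕ E_b = M1 ⊕ M2, XORing with the guessed M1 bytes yields the corresponding M2 bytes: M2 = (E_a ⊕ E_b) ⊕ M1.
byte 0: e2 XOR 73 = 91
byte 1: c1 XOR 65 = a4
byte 2: c1 XOR 63 = a2
byte 3: c7 XOR 72 = b5
byte 4: 68 XOR 65 = 0d
byte 5: fd XOR 74 = 89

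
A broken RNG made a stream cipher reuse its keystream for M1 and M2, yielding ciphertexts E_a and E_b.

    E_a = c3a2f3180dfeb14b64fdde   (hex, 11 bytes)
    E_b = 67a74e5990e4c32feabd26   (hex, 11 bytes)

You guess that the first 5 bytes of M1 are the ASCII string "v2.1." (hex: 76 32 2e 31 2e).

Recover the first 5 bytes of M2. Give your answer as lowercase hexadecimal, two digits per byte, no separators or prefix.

First, E_a ⊕ E_b = (M1 ⊕ K) ⊕ (M2 ⊕ K) = M1 ⊕ M2, so the key drops out. Then M2 = (M1 ⊕ M2) ⊕ M1 over the first 5 bytes.
byte 0: (c3 ⊕ 67) ⊕ 76 = a4 ⊕ 76 = d2
byte 1: (a2 ⊕ a7) ⊕ 32 = 05 ⊕ 32 = 37
byte 2: (f3 ⊕ 4e) ⊕ 2e = bd ⊕ 2e = 93
byte 3: (18 ⊕ 59) ⊕ 31 = 41 ⊕ 31 = 70
byte 4: (0d ⊕ 90) ⊕ 2e = 9d ⊕ 2e = b3

d2379370b3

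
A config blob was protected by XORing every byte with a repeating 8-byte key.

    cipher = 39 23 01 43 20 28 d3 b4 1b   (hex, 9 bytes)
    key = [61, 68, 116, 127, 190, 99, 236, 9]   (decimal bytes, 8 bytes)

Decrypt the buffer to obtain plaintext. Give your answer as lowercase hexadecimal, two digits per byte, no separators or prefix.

0467753c9e4b3fbd26

The 8-byte key repeats, so the effective keystream is 3d 44 74 7f be 63 ec 09 3d.
byte 0:  57 XOR  61 =   4
byte 1:  35 XOR  68 = 103
byte 2:   1 XOR 116 = 117
byte 3:  67 XOR 127 =  60
byte 4:  32 XOR 190 = 158
byte 5:  40 XOR  99 =  75
byte 6: 211 XOR 236 =  63
byte 7: 180 XOR   9 = 189
byte 8:  27 XOR  61 =  38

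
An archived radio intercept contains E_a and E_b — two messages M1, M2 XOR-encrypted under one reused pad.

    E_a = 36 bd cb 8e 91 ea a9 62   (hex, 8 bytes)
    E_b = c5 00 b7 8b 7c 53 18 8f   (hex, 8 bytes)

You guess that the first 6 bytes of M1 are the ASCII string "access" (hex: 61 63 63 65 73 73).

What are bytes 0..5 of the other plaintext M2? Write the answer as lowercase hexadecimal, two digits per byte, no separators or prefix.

First, E_a ⊕ E_b = (M1 ⊕ K) ⊕ (M2 ⊕ K) = M1 ⊕ M2, so the key drops out. Then M2 = (M1 ⊕ M2) ⊕ M1 over the first 6 bytes.
byte 0: (36 xor c5) xor 61 = f3 xor 61 = 92
byte 1: (bd xor 00) xor 63 = bd xor 63 = de
byte 2: (cb xor b7) xor 63 = 7c xor 63 = 1f
byte 3: (8e xor 8b) xor 65 = 05 xor 65 = 60
byte 4: (91 xor 7c) xor 73 = ed xor 73 = 9e
byte 5: (ea xor 53) xor 73 = b9 xor 73 = ca

92de1f609eca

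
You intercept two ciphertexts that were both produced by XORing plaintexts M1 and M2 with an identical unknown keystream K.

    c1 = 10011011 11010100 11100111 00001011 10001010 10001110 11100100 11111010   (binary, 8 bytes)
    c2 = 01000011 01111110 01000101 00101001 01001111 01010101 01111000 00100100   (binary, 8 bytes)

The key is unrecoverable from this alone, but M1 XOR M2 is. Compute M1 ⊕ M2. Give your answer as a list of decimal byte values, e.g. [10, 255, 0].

[216, 170, 162, 34, 197, 219, 156, 222]

c1 ⊕ c2 = (M1 ⊕ K) ⊕ (M2 ⊕ K) = M1 ⊕ M2 — the shared key cancels under XOR.
byte 0: 9b XOR 43 = d8
byte 1: d4 XOR 7e = aa
byte 2: e7 XOR 45 = a2
byte 3: 0b XOR 29 = 22
byte 4: 8a XOR 4f = c5
byte 5: 8e XOR 55 = db
byte 6: e4 XOR 78 = 9c
byte 7: fa XOR 24 = de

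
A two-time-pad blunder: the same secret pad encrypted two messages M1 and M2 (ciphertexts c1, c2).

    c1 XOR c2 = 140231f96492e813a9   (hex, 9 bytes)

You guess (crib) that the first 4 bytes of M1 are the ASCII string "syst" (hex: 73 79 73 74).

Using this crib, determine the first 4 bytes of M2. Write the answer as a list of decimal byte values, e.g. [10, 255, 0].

Since c1 ⊕ c2 = M1 ⊕ M2, XORing with the guessed M1 bytes yields the corresponding M2 bytes: M2 = (c1 ⊕ c2) ⊕ M1.
 20 XOR 115 = 103
  2 XOR 121 = 123
 49 XOR 115 =  66
249 XOR 116 = 141

[103, 123, 66, 141]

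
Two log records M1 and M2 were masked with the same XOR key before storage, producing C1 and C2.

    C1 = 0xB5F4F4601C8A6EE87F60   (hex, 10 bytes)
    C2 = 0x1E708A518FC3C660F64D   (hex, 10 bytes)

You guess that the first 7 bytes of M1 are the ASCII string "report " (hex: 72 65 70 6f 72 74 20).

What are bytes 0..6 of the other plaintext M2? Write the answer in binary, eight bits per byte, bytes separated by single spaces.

11011001 11100001 00001110 01011110 11100001 00111101 10001000

First, C1 ⊕ C2 = (M1 ⊕ K) ⊕ (M2 ⊕ K) = M1 ⊕ M2, so the key drops out. Then M2 = (M1 ⊕ M2) ⊕ M1 over the first 7 bytes.
byte 0: (b5 XOR 1e) XOR 72 = ab XOR 72 = d9
byte 1: (f4 XOR 70) XOR 65 = 84 XOR 65 = e1
byte 2: (f4 XOR 8a) XOR 70 = 7e XOR 70 = 0e
byte 3: (60 XOR 51) XOR 6f = 31 XOR 6f = 5e
byte 4: (1c XOR 8f) XOR 72 = 93 XOR 72 = e1
byte 5: (8a XOR c3) XOR 74 = 49 XOR 74 = 3d
byte 6: (6e XOR c6) XOR 20 = a8 XOR 20 = 88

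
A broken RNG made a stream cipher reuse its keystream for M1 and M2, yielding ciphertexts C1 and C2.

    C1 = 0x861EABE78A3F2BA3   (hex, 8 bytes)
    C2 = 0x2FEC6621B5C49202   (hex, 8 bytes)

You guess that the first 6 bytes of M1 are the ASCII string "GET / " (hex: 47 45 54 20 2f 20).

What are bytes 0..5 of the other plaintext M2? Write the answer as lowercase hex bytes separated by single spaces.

ee b7 99 e6 10 db

First, C1 ⊕ C2 = (M1 ⊕ K) ⊕ (M2 ⊕ K) = M1 ⊕ M2, so the key drops out. Then M2 = (M1 ⊕ M2) ⊕ M1 over the first 6 bytes.
byte 0: (86 xor 2f) xor 47 = a9 xor 47 = ee
byte 1: (1e xor ec) xor 45 = f2 xor 45 = b7
byte 2: (ab xor 66) xor 54 = cd xor 54 = 99
byte 3: (e7 xor 21) xor 20 = c6 xor 20 = e6
byte 4: (8a xor b5) xor 2f = 3f xor 2f = 10
byte 5: (3f xor c4) xor 20 = fb xor 20 = db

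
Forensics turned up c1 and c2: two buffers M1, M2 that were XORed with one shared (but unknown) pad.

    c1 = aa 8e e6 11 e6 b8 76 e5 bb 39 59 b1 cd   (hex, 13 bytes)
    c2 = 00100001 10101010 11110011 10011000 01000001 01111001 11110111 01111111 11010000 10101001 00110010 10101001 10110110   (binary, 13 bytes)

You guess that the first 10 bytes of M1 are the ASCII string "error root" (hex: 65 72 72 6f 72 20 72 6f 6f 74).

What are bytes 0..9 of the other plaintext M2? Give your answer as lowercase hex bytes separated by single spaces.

ee 56 67 e6 d5 e1 f3 f5 04 e4

First, c1 ⊕ c2 = (M1 ⊕ K) ⊕ (M2 ⊕ K) = M1 ⊕ M2, so the key drops out. Then M2 = (M1 ⊕ M2) ⊕ M1 over the first 10 bytes.
byte 0: (aa ^ 21) ^ 65 = 8b ^ 65 = ee
byte 1: (8e ^ aa) ^ 72 = 24 ^ 72 = 56
byte 2: (e6 ^ f3) ^ 72 = 15 ^ 72 = 67
byte 3: (11 ^ 98) ^ 6f = 89 ^ 6f = e6
byte 4: (e6 ^ 41) ^ 72 = a7 ^ 72 = d5
byte 5: (b8 ^ 79) ^ 20 = c1 ^ 20 = e1
byte 6: (76 ^ f7) ^ 72 = 81 ^ 72 = f3
byte 7: (e5 ^ 7f) ^ 6f = 9a ^ 6f = f5
byte 8: (bb ^ d0) ^ 6f = 6b ^ 6f = 04
byte 9: (39 ^ a9) ^ 74 = 90 ^ 74 = e4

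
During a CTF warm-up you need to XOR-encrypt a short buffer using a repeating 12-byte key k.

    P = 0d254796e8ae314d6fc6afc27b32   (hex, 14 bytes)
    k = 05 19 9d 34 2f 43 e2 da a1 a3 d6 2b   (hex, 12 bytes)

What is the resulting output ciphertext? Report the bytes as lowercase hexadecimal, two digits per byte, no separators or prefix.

The 12-byte key repeats, so the effective keystream is 05 19 9d 34 2f 43 e2 da a1 a3 d6 2b 05 19.
byte 0:  13 xor   5 =   8
byte 1:  37 xor  25 =  60
byte 2:  71 xor 157 = 218
byte 3: 150 xor  52 = 162
byte 4: 232 xor  47 = 199
byte 5: 174 xor  67 = 237
byte 6:  49 xor 226 = 211
byte 7:  77 xor 218 = 151
byte 8: 111 xor 161 = 206
byte 9: 198 xor 163 = 101
byte 10: 175 xor 214 = 121
byte 11: 194 xor  43 = 233
byte 12: 123 xor   5 = 126
byte 13:  50 xor  25 =  43

083cdaa2c7edd397ce6579e97e2b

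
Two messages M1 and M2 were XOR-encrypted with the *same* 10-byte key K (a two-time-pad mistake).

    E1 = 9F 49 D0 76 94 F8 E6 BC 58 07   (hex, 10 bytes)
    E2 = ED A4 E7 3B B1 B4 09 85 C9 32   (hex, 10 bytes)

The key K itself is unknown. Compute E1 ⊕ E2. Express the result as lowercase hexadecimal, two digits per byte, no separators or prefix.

72ed374d254cef399135

E1 ⊕ E2 = (M1 ⊕ K) ⊕ (M2 ⊕ K) = M1 ⊕ M2 — the shared key cancels under XOR.
byte 0: 159 xor 237 = 114
byte 1:  73 xor 164 = 237
byte 2: 208 xor 231 =  55
byte 3: 118 xor  59 =  77
byte 4: 148 xor 177 =  37
byte 5: 248 xor 180 =  76
byte 6: 230 xor   9 = 239
byte 7: 188 xor 133 =  57
byte 8:  88 xor 201 = 145
byte 9:   7 xor  50 =  53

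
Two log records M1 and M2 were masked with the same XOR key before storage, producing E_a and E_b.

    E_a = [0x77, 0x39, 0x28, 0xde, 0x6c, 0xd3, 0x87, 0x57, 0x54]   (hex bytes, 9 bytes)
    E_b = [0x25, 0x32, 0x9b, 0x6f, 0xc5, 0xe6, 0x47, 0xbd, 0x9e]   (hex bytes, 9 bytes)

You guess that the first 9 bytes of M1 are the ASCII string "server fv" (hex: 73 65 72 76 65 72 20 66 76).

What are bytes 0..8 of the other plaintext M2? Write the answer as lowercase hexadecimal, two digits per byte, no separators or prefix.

First, E_a ⊕ E_b = (M1 ⊕ K) ⊕ (M2 ⊕ K) = M1 ⊕ M2, so the key drops out. Then M2 = (M1 ⊕ M2) ⊕ M1 over the first 9 bytes.
byte 0: (77 XOR 25) XOR 73 = 52 XOR 73 = 21
byte 1: (39 XOR 32) XOR 65 = 0b XOR 65 = 6e
byte 2: (28 XOR 9b) XOR 72 = b3 XOR 72 = c1
byte 3: (de XOR 6f) XOR 76 = b1 XOR 76 = c7
byte 4: (6c XOR c5) XOR 65 = a9 XOR 65 = cc
byte 5: (d3 XOR e6) XOR 72 = 35 XOR 72 = 47
byte 6: (87 XOR 47) XOR 20 = c0 XOR 20 = e0
byte 7: (57 XOR bd) XOR 66 = ea XOR 66 = 8c
byte 8: (54 XOR 9e) XOR 76 = ca XOR 76 = bc

216ec1c7cc47e08cbc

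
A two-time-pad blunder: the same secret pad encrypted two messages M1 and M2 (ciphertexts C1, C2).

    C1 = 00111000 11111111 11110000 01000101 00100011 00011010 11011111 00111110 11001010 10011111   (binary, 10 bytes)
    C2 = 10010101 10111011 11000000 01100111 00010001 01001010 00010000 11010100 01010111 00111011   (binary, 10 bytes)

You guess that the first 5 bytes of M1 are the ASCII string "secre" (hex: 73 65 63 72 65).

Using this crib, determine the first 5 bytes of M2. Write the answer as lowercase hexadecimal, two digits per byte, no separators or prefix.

First, C1 ⊕ C2 = (M1 ⊕ K) ⊕ (M2 ⊕ K) = M1 ⊕ M2, so the key drops out. Then M2 = (M1 ⊕ M2) ⊕ M1 over the first 5 bytes.
byte 0: (38 ⊕ 95) ⊕ 73 = ad ⊕ 73 = de
byte 1: (ff ⊕ bb) ⊕ 65 = 44 ⊕ 65 = 21
byte 2: (f0 ⊕ c0) ⊕ 63 = 30 ⊕ 63 = 53
byte 3: (45 ⊕ 67) ⊕ 72 = 22 ⊕ 72 = 50
byte 4: (23 ⊕ 11) ⊕ 65 = 32 ⊕ 65 = 57

de21535057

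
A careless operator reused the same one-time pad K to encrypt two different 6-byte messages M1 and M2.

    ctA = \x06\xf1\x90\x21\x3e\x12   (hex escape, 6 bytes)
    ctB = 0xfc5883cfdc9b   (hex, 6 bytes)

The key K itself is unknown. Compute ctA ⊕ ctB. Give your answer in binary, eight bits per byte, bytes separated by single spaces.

ctA ⊕ ctB = (M1 ⊕ K) ⊕ (M2 ⊕ K) = M1 ⊕ M2 — the shared key cancels under XOR.
byte 0: 06 ⊕ fc = fa
byte 1: f1 ⊕ 58 = a9
byte 2: 90 ⊕ 83 = 13
byte 3: 21 ⊕ cf = ee
byte 4: 3e ⊕ dc = e2
byte 5: 12 ⊕ 9b = 89

11111010 10101001 00010011 11101110 11100010 10001001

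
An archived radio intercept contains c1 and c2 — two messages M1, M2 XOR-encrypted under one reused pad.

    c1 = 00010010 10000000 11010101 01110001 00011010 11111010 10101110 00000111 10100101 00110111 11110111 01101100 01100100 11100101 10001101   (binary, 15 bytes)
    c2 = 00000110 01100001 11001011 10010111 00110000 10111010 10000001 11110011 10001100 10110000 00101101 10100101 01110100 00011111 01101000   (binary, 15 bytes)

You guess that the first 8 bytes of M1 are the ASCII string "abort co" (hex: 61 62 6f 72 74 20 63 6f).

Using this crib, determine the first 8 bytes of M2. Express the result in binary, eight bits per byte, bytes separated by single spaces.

First, c1 ⊕ c2 = (M1 ⊕ K) ⊕ (M2 ⊕ K) = M1 ⊕ M2, so the key drops out. Then M2 = (M1 ⊕ M2) ⊕ M1 over the first 8 bytes.
byte 0: (12 XOR 06) XOR 61 = 14 XOR 61 = 75
byte 1: (80 XOR 61) XOR 62 = e1 XOR 62 = 83
byte 2: (d5 XOR cb) XOR 6f = 1e XOR 6f = 71
byte 3: (71 XOR 97) XOR 72 = e6 XOR 72 = 94
byte 4: (1a XOR 30) XOR 74 = 2a XOR 74 = 5e
byte 5: (fa XOR ba) XOR 20 = 40 XOR 20 = 60
byte 6: (ae XOR 81) XOR 63 = 2f XOR 63 = 4c
byte 7: (07 XOR f3) XOR 6f = f4 XOR 6f = 9b

01110101 10000011 01110001 10010100 01011110 01100000 01001100 10011011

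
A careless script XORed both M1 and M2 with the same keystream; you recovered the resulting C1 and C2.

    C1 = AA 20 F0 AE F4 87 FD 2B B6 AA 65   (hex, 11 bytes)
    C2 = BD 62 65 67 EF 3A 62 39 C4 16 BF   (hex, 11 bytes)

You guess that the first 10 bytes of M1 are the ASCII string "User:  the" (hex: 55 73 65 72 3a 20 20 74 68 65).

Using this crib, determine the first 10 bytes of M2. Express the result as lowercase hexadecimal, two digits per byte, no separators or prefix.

4231f0bb219dbf661ad9

First, C1 ⊕ C2 = (M1 ⊕ K) ⊕ (M2 ⊕ K) = M1 ⊕ M2, so the key drops out. Then M2 = (M1 ⊕ M2) ⊕ M1 over the first 10 bytes.
byte 0: (aa ⊕ bd) ⊕ 55 = 17 ⊕ 55 = 42
byte 1: (20 ⊕ 62) ⊕ 73 = 42 ⊕ 73 = 31
byte 2: (f0 ⊕ 65) ⊕ 65 = 95 ⊕ 65 = f0
byte 3: (ae ⊕ 67) ⊕ 72 = c9 ⊕ 72 = bb
byte 4: (f4 ⊕ ef) ⊕ 3a = 1b ⊕ 3a = 21
byte 5: (87 ⊕ 3a) ⊕ 20 = bd ⊕ 20 = 9d
byte 6: (fd ⊕ 62) ⊕ 20 = 9f ⊕ 20 = bf
byte 7: (2b ⊕ 39) ⊕ 74 = 12 ⊕ 74 = 66
byte 8: (b6 ⊕ c4) ⊕ 68 = 72 ⊕ 68 = 1a
byte 9: (aa ⊕ 16) ⊕ 65 = bc ⊕ 65 = d9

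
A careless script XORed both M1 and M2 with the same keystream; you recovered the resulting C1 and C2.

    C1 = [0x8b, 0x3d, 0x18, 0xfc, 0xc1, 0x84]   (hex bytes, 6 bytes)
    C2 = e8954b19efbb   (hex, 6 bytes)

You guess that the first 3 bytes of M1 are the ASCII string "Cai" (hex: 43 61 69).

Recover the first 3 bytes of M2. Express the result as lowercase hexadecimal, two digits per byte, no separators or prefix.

First, C1 ⊕ C2 = (M1 ⊕ K) ⊕ (M2 ⊕ K) = M1 ⊕ M2, so the key drops out. Then M2 = (M1 ⊕ M2) ⊕ M1 over the first 3 bytes.
byte 0: (8b xor e8) xor 43 = 63 xor 43 = 20
byte 1: (3d xor 95) xor 61 = a8 xor 61 = c9
byte 2: (18 xor 4b) xor 69 = 53 xor 69 = 3a

20c93a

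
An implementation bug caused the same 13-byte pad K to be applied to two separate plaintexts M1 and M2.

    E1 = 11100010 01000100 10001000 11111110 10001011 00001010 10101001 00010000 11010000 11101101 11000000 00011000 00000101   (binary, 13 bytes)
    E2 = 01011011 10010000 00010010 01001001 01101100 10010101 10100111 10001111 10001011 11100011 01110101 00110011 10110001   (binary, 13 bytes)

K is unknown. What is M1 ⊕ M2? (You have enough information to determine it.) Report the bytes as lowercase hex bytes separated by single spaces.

b9 d4 9a b7 e7 9f 0e 9f 5b 0e b5 2b b4

E1 ⊕ E2 = (M1 ⊕ K) ⊕ (M2 ⊕ K) = M1 ⊕ M2 — the shared key cancels under XOR.
226 ⊕  91 = 185
 68 ⊕ 144 = 212
136 ⊕  18 = 154
254 ⊕  73 = 183
139 ⊕ 108 = 231
 10 ⊕ 149 = 159
169 ⊕ 167 =  14
 16 ⊕ 143 = 159
208 ⊕ 139 =  91
237 ⊕ 227 =  14
192 ⊕ 117 = 181
 24 ⊕  51 =  43
  5 ⊕ 177 = 180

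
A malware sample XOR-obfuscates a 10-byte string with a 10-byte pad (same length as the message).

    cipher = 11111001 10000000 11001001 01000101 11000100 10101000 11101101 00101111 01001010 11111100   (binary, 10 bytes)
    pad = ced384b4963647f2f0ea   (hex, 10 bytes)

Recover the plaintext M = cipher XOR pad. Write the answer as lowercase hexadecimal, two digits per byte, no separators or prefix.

249 XOR 206 =  55
128 XOR 211 =  83
201 XOR 132 =  77
 69 XOR 180 = 241
196 XOR 150 =  82
168 XOR  54 = 158
237 XOR  71 = 170
 47 XOR 242 = 221
 74 XOR 240 = 186
252 XOR 234 =  22

37534df1529eaaddba16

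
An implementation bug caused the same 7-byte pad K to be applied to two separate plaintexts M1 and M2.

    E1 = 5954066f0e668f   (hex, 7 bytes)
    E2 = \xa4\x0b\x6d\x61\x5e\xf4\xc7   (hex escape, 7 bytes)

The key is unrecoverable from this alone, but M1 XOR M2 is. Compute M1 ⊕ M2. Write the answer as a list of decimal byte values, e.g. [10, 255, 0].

[253, 95, 107, 14, 80, 146, 72]

E1 ⊕ E2 = (M1 ⊕ K) ⊕ (M2 ⊕ K) = M1 ⊕ M2 — the shared key cancels under XOR.
byte 0:  89 xor 164 = 253
byte 1:  84 xor  11 =  95
byte 2:   6 xor 109 = 107
byte 3: 111 xor  97 =  14
byte 4:  14 xor  94 =  80
byte 5: 102 xor 244 = 146
byte 6: 143 xor 199 =  72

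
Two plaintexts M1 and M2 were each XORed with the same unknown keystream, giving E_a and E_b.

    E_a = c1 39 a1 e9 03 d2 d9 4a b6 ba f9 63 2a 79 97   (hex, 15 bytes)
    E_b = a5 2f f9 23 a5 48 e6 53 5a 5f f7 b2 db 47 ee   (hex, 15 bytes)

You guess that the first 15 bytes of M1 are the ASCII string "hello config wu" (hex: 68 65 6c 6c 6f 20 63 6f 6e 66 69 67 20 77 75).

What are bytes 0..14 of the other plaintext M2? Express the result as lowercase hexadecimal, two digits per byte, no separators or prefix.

First, E_a ⊕ E_b = (M1 ⊕ K) ⊕ (M2 ⊕ K) = M1 ⊕ M2, so the key drops out. Then M2 = (M1 ⊕ M2) ⊕ M1 over the first 15 bytes.
byte 0: (c1 ^ a5) ^ 68 = 64 ^ 68 = 0c
byte 1: (39 ^ 2f) ^ 65 = 16 ^ 65 = 73
byte 2: (a1 ^ f9) ^ 6c = 58 ^ 6c = 34
byte 3: (e9 ^ 23) ^ 6c = ca ^ 6c = a6
byte 4: (03 ^ a5) ^ 6f = a6 ^ 6f = c9
byte 5: (d2 ^ 48) ^ 20 = 9a ^ 20 = ba
byte 6: (d9 ^ e6) ^ 63 = 3f ^ 63 = 5c
byte 7: (4a ^ 53) ^ 6f = 19 ^ 6f = 76
byte 8: (b6 ^ 5a) ^ 6e = ec ^ 6e = 82
byte 9: (ba ^ 5f) ^ 66 = e5 ^ 66 = 83
byte 10: (f9 ^ f7) ^ 69 = 0e ^ 69 = 67
byte 11: (63 ^ b2) ^ 67 = d1 ^ 67 = b6
byte 12: (2a ^ db) ^ 20 = f1 ^ 20 = d1
byte 13: (79 ^ 47) ^ 77 = 3e ^ 77 = 49
byte 14: (97 ^ ee) ^ 75 = 79 ^ 75 = 0c

0c7334a6c9ba5c76828367b6d1490c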